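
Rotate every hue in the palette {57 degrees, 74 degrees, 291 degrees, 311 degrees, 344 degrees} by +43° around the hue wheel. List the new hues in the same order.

57 + 43 = 100°
74 + 43 = 117°
291 + 43 = 334°
311 + 43 = 354°
344 + 43 = 387 → 387 − 360 = 27°

100°, 117°, 334°, 354°, 27°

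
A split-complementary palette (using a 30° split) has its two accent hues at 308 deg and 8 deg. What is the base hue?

The accents sit 30° either side of the complement, so the complement is their short-arc midpoint on the wheel.
Short-arc midpoint of 308° and 8°: 338°.
Base is 180° from the complement: 338 − 180 = 158°

158°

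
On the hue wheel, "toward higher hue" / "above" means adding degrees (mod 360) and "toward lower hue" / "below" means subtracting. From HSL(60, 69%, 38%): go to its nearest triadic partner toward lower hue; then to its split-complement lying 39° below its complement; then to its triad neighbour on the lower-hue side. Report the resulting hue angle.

triadic ↓ −120°: 60 − 120 = -60 → -60 + 360 = 300°
split-comp 39° ↓ +141°: 300 + 141 = 441 → 441 − 360 = 81°
triadic ↓ −120°: 81 − 120 = -39 → -39 + 360 = 321°

321°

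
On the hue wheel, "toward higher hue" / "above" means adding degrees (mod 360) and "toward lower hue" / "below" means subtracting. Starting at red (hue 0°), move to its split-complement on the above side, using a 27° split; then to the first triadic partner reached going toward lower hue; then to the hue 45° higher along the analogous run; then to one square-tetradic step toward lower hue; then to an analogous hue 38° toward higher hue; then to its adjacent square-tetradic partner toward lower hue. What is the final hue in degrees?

0 + 207 = 207°   (split-comp 27° ↑)
207 − 120 = 87°   (triadic ↓)
87 + 45 = 132°   (analog 45° ↑)
132 − 90 = 42°   (square ↓)
42 + 38 = 80°   (analog 38° ↑)
80 − 90 = -10 → -10 + 360 = 350°   (square ↓)

350°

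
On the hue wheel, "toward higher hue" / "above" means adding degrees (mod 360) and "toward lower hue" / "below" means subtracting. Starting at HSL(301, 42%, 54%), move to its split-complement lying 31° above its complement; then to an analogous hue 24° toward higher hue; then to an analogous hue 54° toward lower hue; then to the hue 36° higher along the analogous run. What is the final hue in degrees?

split-comp 31° ↑ +211°: 301 + 211 = 512 → 512 − 360 = 152°
analog 24° ↑ +24°: 152 + 24 = 176°
analog 54° ↓ −54°: 176 − 54 = 122°
analog 36° ↑ +36°: 122 + 36 = 158°

158°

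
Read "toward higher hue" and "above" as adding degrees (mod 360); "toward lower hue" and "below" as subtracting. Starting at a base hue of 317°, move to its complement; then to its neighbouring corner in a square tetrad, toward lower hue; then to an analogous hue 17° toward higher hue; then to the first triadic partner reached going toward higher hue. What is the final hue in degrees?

317 + 180 = 497 → 497 − 360 = 137°   (complement)
137 − 90 = 47°   (square ↓)
47 + 17 = 64°   (analog 17° ↑)
64 + 120 = 184°   (triadic ↑)

184°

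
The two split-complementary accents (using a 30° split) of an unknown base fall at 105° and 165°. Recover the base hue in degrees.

The accents sit 30° either side of the complement, so the complement is their short-arc midpoint on the wheel.
Short-arc midpoint of 105° and 165°: 135°.
Base is 180° from the complement: 135 − 180 = -45 → -45 + 360 = 315°

315°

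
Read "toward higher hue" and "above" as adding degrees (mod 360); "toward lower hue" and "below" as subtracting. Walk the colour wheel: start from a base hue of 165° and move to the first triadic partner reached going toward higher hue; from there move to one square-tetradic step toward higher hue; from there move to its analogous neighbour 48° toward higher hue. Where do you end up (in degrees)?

triadic ↑ +120°: 165 + 120 = 285°
square ↑ +90°: 285 + 90 = 375 → 375 − 360 = 15°
analog 48° ↑ +48°: 15 + 48 = 63°

63°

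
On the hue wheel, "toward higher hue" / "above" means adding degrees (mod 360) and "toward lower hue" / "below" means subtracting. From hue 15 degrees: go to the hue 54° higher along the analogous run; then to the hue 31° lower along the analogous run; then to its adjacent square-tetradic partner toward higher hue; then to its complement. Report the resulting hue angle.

308°

15 + 54 = 69°   (analog 54° ↑)
69 − 31 = 38°   (analog 31° ↓)
38 + 90 = 128°   (square ↑)
128 + 180 = 308°   (complement)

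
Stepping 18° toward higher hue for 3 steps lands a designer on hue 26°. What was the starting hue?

3 steps of 18° (toward higher hue) give a net shift of +54°.
Start = end − shift: 26 − 54 = -28 → -28 + 360 = 332°

332°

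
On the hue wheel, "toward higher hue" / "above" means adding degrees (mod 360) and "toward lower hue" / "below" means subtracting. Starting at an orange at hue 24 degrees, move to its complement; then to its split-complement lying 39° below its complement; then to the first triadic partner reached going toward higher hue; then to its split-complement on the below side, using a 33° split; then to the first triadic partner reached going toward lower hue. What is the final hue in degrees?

complement +180°: 24 + 180 = 204°
split-comp 39° ↓ +141°: 204 + 141 = 345°
triadic ↑ +120°: 345 + 120 = 465 → 465 − 360 = 105°
split-comp 33° ↓ +147°: 105 + 147 = 252°
triadic ↓ −120°: 252 − 120 = 132°

132°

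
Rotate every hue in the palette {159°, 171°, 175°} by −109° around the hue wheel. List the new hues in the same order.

50°, 62°, 66°

159 − 109 = 50°
171 − 109 = 62°
175 − 109 = 66°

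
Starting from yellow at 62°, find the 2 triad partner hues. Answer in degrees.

A triad places three hues 120° apart.
62 + 120 = 182°
62 + 240 = 302°

182° and 302°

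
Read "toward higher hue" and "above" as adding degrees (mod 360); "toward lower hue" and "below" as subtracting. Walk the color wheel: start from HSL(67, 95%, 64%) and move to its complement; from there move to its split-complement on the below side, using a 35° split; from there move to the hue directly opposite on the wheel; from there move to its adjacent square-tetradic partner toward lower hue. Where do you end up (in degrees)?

122°

+180° (complement): 67 + 180 = 247°
+145° (split-comp 35° ↓): 247 + 145 = 392 → 392 − 360 = 32°
+180° (complement): 32 + 180 = 212°
−90° (square ↓): 212 − 90 = 122°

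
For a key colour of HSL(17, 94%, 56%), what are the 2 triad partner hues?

A triad places three hues 120° apart.
17 + 120 = 137°
17 + 240 = 257°

137° and 257°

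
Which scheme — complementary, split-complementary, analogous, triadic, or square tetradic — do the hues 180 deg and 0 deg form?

complementary

Sort the hues: 0°, 180°.
Successive gaps around the wheel: 180°, 180°.
Two hues 180° apart are complementary.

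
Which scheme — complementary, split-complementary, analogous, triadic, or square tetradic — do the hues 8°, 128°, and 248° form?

Sort the hues: 8°, 128°, 248°.
Successive gaps around the wheel: 120°, 120°, 120°.
Three hues equally spaced 120° apart form a triad.

triadic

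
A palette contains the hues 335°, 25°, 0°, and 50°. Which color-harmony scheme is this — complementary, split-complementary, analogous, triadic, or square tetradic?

Sort the hues: 0°, 25°, 50°, 335°.
Successive gaps around the wheel: 25°, 25°, 285°, 25°.
A run of hues at equal small steps (25°) with one large closing gap is an analogous group.

analogous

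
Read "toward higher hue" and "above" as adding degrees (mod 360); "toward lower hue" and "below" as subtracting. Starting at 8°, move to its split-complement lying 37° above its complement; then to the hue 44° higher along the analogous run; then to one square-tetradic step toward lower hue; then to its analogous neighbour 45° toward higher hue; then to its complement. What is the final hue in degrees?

split-comp 37° ↑ +217°: 8 + 217 = 225°
analog 44° ↑ +44°: 225 + 44 = 269°
square ↓ −90°: 269 − 90 = 179°
analog 45° ↑ +45°: 179 + 45 = 224°
complement +180°: 224 + 180 = 404 → 404 − 360 = 44°

44°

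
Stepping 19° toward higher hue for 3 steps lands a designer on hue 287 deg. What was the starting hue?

230°

3 steps of 19° (toward higher hue) give a net shift of +57°.
Start = end − shift: 287 − 57 = 230°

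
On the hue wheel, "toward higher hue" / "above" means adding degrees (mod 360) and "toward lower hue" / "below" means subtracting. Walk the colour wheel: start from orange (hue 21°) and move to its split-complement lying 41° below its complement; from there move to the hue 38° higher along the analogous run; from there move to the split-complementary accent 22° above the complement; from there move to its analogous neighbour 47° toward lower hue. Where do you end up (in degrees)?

21 + 139 = 160°   (split-comp 41° ↓)
160 + 38 = 198°   (analog 38° ↑)
198 + 202 = 400 → 400 − 360 = 40°   (split-comp 22° ↑)
40 − 47 = -7 → -7 + 360 = 353°   (analog 47° ↓)

353°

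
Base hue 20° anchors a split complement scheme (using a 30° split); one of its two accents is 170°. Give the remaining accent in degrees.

Split-complementary hues sit 30° either side of the complement.
Complement of the base 20°: 20 + 180 = 200°
The given accent 170° is 30° one side of 200°; the other accent sits 30° the other side: 200 + 30 = 230°

230°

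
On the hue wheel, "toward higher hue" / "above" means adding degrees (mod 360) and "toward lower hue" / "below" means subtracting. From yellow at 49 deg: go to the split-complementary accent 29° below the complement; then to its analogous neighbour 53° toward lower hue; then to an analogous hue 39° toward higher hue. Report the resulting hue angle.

split-comp 29° ↓ +151°: 49 + 151 = 200°
analog 53° ↓ −53°: 200 − 53 = 147°
analog 39° ↑ +39°: 147 + 39 = 186°

186°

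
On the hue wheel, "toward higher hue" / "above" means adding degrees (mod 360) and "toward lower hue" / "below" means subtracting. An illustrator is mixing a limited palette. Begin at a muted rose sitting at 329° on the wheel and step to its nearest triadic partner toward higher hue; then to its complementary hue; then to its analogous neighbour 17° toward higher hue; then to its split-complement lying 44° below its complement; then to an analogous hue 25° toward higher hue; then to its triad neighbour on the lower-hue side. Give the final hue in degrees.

329 + 120 = 449 → 449 − 360 = 89°   (triadic ↑)
89 + 180 = 269°   (complement)
269 + 17 = 286°   (analog 17° ↑)
286 + 136 = 422 → 422 − 360 = 62°   (split-comp 44° ↓)
62 + 25 = 87°   (analog 25° ↑)
87 − 120 = -33 → -33 + 360 = 327°   (triadic ↓)

327°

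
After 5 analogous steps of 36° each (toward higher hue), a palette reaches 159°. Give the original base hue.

339°

5 steps of 36° (toward higher hue) give a net shift of +180°.
Start = end − shift: 159 − 180 = -21 → -21 + 360 = 339°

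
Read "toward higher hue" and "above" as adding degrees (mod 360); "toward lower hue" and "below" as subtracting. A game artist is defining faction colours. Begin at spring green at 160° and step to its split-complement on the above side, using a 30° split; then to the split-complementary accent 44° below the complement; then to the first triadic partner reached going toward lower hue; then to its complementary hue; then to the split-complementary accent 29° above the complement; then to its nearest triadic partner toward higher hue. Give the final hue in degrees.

175°

split-comp 30° ↑ +210°: 160 + 210 = 370 → 370 − 360 = 10°
split-comp 44° ↓ +136°: 10 + 136 = 146°
triadic ↓ −120°: 146 − 120 = 26°
complement +180°: 26 + 180 = 206°
split-comp 29° ↑ +209°: 206 + 209 = 415 → 415 − 360 = 55°
triadic ↑ +120°: 55 + 120 = 175°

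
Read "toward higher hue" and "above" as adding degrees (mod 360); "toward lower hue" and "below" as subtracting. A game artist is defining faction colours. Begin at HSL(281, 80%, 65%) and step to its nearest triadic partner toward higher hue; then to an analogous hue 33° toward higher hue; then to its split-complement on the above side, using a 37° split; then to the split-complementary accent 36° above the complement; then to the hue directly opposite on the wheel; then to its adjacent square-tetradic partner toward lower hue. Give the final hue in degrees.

+120° (triadic ↑): 281 + 120 = 401 → 401 − 360 = 41°
+33° (analog 33° ↑): 41 + 33 = 74°
+217° (split-comp 37° ↑): 74 + 217 = 291°
+216° (split-comp 36° ↑): 291 + 216 = 507 → 507 − 360 = 147°
+180° (complement): 147 + 180 = 327°
−90° (square ↓): 327 − 90 = 237°

237°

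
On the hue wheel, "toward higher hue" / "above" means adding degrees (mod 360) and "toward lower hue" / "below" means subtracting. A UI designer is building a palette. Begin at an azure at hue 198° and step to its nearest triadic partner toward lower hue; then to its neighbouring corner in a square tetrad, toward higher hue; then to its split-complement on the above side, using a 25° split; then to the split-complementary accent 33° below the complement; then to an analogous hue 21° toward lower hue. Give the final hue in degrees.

triadic ↓ −120°: 198 − 120 = 78°
square ↑ +90°: 78 + 90 = 168°
split-comp 25° ↑ +205°: 168 + 205 = 373 → 373 − 360 = 13°
split-comp 33° ↓ +147°: 13 + 147 = 160°
analog 21° ↓ −21°: 160 − 21 = 139°

139°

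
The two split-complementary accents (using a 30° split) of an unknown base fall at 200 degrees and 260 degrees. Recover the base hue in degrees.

The accents sit 30° either side of the complement, so the complement is their short-arc midpoint on the wheel.
Short-arc midpoint of 200° and 260°: 230°.
Base is 180° from the complement: 230 − 180 = 50°

50°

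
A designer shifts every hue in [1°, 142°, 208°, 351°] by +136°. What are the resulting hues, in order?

137°, 278°, 344°, 127°

1 + 136 = 137°
142 + 136 = 278°
208 + 136 = 344°
351 + 136 = 487 → 487 − 360 = 127°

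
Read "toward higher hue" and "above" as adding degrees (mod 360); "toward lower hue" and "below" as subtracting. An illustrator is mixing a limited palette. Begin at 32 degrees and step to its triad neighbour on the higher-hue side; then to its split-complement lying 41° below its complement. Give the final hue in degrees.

291°

32 + 120 = 152°   (triadic ↑)
152 + 139 = 291°   (split-comp 41° ↓)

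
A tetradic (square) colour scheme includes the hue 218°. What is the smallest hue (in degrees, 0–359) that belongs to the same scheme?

A square tetradic scheme places four hues every 90°.
The full set through 218° is {38°, 128°, 218°, 308°}.

38°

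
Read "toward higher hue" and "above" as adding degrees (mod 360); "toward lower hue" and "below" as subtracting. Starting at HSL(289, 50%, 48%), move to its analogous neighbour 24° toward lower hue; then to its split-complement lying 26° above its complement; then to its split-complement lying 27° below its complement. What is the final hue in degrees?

264°

analog 24° ↓ −24°: 289 − 24 = 265°
split-comp 26° ↑ +206°: 265 + 206 = 471 → 471 − 360 = 111°
split-comp 27° ↓ +153°: 111 + 153 = 264°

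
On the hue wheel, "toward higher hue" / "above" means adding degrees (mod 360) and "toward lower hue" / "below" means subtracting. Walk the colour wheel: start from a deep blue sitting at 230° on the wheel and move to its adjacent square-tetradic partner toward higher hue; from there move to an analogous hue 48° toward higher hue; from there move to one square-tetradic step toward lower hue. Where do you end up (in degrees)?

278°

square ↑ +90°: 230 + 90 = 320°
analog 48° ↑ +48°: 320 + 48 = 368 → 368 − 360 = 8°
square ↓ −90°: 8 − 90 = -82 → -82 + 360 = 278°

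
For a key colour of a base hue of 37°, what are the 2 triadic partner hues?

157° and 277°

A triad places three hues 120° apart.
37 + 120 = 157°
37 + 240 = 277°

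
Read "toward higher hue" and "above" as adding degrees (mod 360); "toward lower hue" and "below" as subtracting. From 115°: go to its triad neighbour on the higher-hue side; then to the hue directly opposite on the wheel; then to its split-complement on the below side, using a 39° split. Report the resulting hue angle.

triadic ↑ +120°: 115 + 120 = 235°
complement +180°: 235 + 180 = 415 → 415 − 360 = 55°
split-comp 39° ↓ +141°: 55 + 141 = 196°

196°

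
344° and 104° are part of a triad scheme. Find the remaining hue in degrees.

224°

A triad places three hues 120° apart.
The full set through 104° is {104°, 224°, 344°}.
Given {104°, 344°}, the missing hue is 224°.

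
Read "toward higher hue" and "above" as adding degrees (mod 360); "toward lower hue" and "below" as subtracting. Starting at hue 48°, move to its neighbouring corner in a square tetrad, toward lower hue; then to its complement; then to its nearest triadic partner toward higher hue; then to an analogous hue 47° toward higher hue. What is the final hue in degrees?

305°

square ↓ −90°: 48 − 90 = -42 → -42 + 360 = 318°
complement +180°: 318 + 180 = 498 → 498 − 360 = 138°
triadic ↑ +120°: 138 + 120 = 258°
analog 47° ↑ +47°: 258 + 47 = 305°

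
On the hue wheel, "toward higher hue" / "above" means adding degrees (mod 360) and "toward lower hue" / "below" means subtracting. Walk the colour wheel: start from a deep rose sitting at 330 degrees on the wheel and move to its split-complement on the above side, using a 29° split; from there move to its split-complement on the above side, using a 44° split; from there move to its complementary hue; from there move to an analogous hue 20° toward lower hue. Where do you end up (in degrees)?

203°

+209° (split-comp 29° ↑): 330 + 209 = 539 → 539 − 360 = 179°
+224° (split-comp 44° ↑): 179 + 224 = 403 → 403 − 360 = 43°
+180° (complement): 43 + 180 = 223°
−20° (analog 20° ↓): 223 − 20 = 203°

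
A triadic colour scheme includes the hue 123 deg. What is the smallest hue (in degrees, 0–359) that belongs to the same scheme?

A triad places three hues 120° apart.
The full set through 123° is {3°, 123°, 243°}.

3°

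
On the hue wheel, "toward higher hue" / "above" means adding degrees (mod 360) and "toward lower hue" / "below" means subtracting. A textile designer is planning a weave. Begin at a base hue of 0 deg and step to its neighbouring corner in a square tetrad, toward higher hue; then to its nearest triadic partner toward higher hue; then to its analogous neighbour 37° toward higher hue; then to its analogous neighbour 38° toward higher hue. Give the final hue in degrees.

square ↑ +90°: 0 + 90 = 90°
triadic ↑ +120°: 90 + 120 = 210°
analog 37° ↑ +37°: 210 + 37 = 247°
analog 38° ↑ +38°: 247 + 38 = 285°

285°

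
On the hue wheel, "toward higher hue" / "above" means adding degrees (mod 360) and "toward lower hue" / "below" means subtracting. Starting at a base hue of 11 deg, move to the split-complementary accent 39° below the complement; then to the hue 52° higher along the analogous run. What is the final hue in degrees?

204°

11 + 141 = 152°   (split-comp 39° ↓)
152 + 52 = 204°   (analog 52° ↑)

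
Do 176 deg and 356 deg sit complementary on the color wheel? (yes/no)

Angular distance: |176 − 356| = 180 = 180°.
Complementary requires 180°.

yes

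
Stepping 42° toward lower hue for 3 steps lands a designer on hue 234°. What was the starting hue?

3 steps of 42° (toward lower hue) give a net shift of −126°.
Start = end − shift: 234 + 126 = 360 → 360 − 360 = 0°

0°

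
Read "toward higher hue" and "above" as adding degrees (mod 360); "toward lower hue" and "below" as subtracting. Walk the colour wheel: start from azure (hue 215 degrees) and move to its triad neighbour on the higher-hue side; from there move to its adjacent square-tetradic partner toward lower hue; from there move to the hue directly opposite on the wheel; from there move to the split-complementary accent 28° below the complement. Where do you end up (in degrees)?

+120° (triadic ↑): 215 + 120 = 335°
−90° (square ↓): 335 − 90 = 245°
+180° (complement): 245 + 180 = 425 → 425 − 360 = 65°
+152° (split-comp 28° ↓): 65 + 152 = 217°

217°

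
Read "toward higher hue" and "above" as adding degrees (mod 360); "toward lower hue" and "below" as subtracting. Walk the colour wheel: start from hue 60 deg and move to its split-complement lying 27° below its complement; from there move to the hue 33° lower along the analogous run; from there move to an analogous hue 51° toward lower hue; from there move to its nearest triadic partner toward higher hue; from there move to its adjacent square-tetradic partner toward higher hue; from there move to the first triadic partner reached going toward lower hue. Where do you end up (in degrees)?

219°

+153° (split-comp 27° ↓): 60 + 153 = 213°
−33° (analog 33° ↓): 213 − 33 = 180°
−51° (analog 51° ↓): 180 − 51 = 129°
+120° (triadic ↑): 129 + 120 = 249°
+90° (square ↑): 249 + 90 = 339°
−120° (triadic ↓): 339 − 120 = 219°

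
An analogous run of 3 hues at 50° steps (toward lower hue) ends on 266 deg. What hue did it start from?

2 steps of 50° (toward lower hue) give a net shift of −100°.
Start = end − shift: 266 + 100 = 366 → 366 − 360 = 6°

6°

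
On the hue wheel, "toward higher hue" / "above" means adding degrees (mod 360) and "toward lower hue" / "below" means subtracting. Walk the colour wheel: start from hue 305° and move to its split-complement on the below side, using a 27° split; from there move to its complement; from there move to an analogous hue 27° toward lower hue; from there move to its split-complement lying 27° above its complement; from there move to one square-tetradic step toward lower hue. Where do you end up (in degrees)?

+153° (split-comp 27° ↓): 305 + 153 = 458 → 458 − 360 = 98°
+180° (complement): 98 + 180 = 278°
−27° (analog 27° ↓): 278 − 27 = 251°
+207° (split-comp 27° ↑): 251 + 207 = 458 → 458 − 360 = 98°
−90° (square ↓): 98 − 90 = 8°

8°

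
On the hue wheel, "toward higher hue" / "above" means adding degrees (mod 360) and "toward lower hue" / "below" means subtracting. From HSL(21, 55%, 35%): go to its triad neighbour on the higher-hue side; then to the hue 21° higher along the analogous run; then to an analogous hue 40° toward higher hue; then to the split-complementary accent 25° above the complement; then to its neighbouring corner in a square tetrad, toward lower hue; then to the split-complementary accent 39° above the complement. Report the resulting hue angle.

176°

21 + 120 = 141°   (triadic ↑)
141 + 21 = 162°   (analog 21° ↑)
162 + 40 = 202°   (analog 40° ↑)
202 + 205 = 407 → 407 − 360 = 47°   (split-comp 25° ↑)
47 − 90 = -43 → -43 + 360 = 317°   (square ↓)
317 + 219 = 536 → 536 − 360 = 176°   (split-comp 39° ↑)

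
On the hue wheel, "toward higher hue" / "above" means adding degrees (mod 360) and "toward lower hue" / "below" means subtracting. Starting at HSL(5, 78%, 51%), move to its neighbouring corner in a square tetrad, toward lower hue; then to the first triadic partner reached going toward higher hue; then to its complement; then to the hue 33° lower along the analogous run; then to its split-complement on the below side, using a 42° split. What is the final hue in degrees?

320°

square ↓ −90°: 5 − 90 = -85 → -85 + 360 = 275°
triadic ↑ +120°: 275 + 120 = 395 → 395 − 360 = 35°
complement +180°: 35 + 180 = 215°
analog 33° ↓ −33°: 215 − 33 = 182°
split-comp 42° ↓ +138°: 182 + 138 = 320°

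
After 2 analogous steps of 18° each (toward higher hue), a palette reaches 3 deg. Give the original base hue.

327°

2 steps of 18° (toward higher hue) give a net shift of +36°.
Start = end − shift: 3 − 36 = -33 → -33 + 360 = 327°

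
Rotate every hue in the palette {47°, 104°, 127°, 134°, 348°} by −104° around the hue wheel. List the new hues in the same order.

47 − 104 = -57 → -57 + 360 = 303°
104 − 104 = 0°
127 − 104 = 23°
134 − 104 = 30°
348 − 104 = 244°

303°, 0°, 23°, 30°, 244°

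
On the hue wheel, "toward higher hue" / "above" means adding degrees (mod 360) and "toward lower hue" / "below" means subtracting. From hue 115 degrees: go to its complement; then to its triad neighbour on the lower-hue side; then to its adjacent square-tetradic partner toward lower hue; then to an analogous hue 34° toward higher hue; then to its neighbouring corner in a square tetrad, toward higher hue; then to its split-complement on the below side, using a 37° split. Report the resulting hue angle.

352°

115 + 180 = 295°   (complement)
295 − 120 = 175°   (triadic ↓)
175 − 90 = 85°   (square ↓)
85 + 34 = 119°   (analog 34° ↑)
119 + 90 = 209°   (square ↑)
209 + 143 = 352°   (split-comp 37° ↓)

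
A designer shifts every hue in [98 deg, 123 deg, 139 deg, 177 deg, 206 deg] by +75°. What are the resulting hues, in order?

173°, 198°, 214°, 252°, 281°

98 + 75 = 173°
123 + 75 = 198°
139 + 75 = 214°
177 + 75 = 252°
206 + 75 = 281°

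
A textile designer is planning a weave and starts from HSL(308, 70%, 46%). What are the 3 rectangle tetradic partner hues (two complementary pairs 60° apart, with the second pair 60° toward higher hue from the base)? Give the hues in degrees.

A rectangular tetradic uses two complementary pairs 60° apart: offsets 0°, 60°, 180°, 240°.
308 + 60 = 368 → 368 − 360 = 8°
308 + 180 = 488 → 488 − 360 = 128°
308 + 240 = 548 → 548 − 360 = 188°

8°, 128° and 188°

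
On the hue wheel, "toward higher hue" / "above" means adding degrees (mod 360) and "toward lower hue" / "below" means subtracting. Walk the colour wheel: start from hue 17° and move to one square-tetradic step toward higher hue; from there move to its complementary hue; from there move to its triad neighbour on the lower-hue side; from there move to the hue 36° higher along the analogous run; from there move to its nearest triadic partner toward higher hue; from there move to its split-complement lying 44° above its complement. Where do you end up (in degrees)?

187°

+90° (square ↑): 17 + 90 = 107°
+180° (complement): 107 + 180 = 287°
−120° (triadic ↓): 287 − 120 = 167°
+36° (analog 36° ↑): 167 + 36 = 203°
+120° (triadic ↑): 203 + 120 = 323°
+224° (split-comp 44° ↑): 323 + 224 = 547 → 547 − 360 = 187°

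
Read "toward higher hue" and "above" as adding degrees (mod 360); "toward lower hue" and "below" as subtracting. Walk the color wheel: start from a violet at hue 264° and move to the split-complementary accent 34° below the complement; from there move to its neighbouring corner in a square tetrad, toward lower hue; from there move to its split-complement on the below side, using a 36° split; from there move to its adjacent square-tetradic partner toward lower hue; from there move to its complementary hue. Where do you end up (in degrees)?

194°

264 + 146 = 410 → 410 − 360 = 50°   (split-comp 34° ↓)
50 − 90 = -40 → -40 + 360 = 320°   (square ↓)
320 + 144 = 464 → 464 − 360 = 104°   (split-comp 36° ↓)
104 − 90 = 14°   (square ↓)
14 + 180 = 194°   (complement)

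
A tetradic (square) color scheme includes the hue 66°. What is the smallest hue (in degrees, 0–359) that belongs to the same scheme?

66°

A square tetradic scheme places four hues every 90°.
The full set through 66° is {66°, 156°, 246°, 336°}.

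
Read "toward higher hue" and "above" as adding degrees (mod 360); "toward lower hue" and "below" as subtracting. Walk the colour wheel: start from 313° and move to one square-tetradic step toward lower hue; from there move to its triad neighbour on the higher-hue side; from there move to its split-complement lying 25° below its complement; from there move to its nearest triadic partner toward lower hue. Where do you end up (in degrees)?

313 − 90 = 223°   (square ↓)
223 + 120 = 343°   (triadic ↑)
343 + 155 = 498 → 498 − 360 = 138°   (split-comp 25° ↓)
138 − 120 = 18°   (triadic ↓)

18°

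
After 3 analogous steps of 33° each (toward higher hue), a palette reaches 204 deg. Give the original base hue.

3 steps of 33° (toward higher hue) give a net shift of +99°.
Start = end − shift: 204 − 99 = 105°

105°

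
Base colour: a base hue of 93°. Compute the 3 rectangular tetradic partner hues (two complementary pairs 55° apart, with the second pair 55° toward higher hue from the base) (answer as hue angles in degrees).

148°, 273°, and 328°

A rectangular tetradic uses two complementary pairs 55° apart: offsets 0°, 55°, 180°, 235°.
93 + 55 = 148°
93 + 180 = 273°
93 + 235 = 328°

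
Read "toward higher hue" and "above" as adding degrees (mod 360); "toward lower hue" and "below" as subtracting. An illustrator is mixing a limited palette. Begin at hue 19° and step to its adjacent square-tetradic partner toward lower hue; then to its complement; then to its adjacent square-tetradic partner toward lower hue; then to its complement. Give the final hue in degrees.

199°

square ↓ −90°: 19 − 90 = -71 → -71 + 360 = 289°
complement +180°: 289 + 180 = 469 → 469 − 360 = 109°
square ↓ −90°: 109 − 90 = 19°
complement +180°: 19 + 180 = 199°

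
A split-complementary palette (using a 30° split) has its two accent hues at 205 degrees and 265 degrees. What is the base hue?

The accents sit 30° either side of the complement, so the complement is their short-arc midpoint on the wheel.
Short-arc midpoint of 205° and 265°: 235°.
Base is 180° from the complement: 235 − 180 = 55°

55°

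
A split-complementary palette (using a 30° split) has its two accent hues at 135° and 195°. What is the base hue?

The accents sit 30° either side of the complement, so the complement is their short-arc midpoint on the wheel.
Short-arc midpoint of 135° and 195°: 165°.
Base is 180° from the complement: 165 − 180 = -15 → -15 + 360 = 345°

345°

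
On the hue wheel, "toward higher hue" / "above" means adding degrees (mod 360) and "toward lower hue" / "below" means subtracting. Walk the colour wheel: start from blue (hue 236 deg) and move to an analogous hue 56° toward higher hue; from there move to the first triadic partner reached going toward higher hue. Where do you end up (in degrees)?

+56° (analog 56° ↑): 236 + 56 = 292°
+120° (triadic ↑): 292 + 120 = 412 → 412 − 360 = 52°

52°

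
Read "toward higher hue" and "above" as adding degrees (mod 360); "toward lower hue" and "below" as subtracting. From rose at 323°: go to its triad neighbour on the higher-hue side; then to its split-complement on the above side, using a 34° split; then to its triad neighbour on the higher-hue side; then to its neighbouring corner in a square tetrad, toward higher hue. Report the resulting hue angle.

323 + 120 = 443 → 443 − 360 = 83°   (triadic ↑)
83 + 214 = 297°   (split-comp 34° ↑)
297 + 120 = 417 → 417 − 360 = 57°   (triadic ↑)
57 + 90 = 147°   (square ↑)

147°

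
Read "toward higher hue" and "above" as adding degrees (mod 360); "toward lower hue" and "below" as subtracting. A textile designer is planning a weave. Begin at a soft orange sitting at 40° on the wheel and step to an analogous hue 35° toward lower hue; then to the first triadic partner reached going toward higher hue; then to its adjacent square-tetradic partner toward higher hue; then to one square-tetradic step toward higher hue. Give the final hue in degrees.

305°

analog 35° ↓ −35°: 40 − 35 = 5°
triadic ↑ +120°: 5 + 120 = 125°
square ↑ +90°: 125 + 90 = 215°
square ↑ +90°: 215 + 90 = 305°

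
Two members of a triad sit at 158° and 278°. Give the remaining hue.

A triad spaces three hues 120° apart.
The full set is {38°, 158°, 278°}.

38°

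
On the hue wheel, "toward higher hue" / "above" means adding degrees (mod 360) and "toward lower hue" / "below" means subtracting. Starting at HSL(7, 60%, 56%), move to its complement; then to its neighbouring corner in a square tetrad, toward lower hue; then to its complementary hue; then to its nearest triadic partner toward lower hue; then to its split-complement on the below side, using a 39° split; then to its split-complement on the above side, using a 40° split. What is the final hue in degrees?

7 + 180 = 187°   (complement)
187 − 90 = 97°   (square ↓)
97 + 180 = 277°   (complement)
277 − 120 = 157°   (triadic ↓)
157 + 141 = 298°   (split-comp 39° ↓)
298 + 220 = 518 → 518 − 360 = 158°   (split-comp 40° ↑)

158°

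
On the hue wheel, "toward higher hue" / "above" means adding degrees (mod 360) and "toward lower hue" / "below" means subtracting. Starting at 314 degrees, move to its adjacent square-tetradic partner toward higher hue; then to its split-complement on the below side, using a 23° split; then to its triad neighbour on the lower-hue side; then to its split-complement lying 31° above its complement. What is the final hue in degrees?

292°

314 + 90 = 404 → 404 − 360 = 44°   (square ↑)
44 + 157 = 201°   (split-comp 23° ↓)
201 − 120 = 81°   (triadic ↓)
81 + 211 = 292°   (split-comp 31° ↑)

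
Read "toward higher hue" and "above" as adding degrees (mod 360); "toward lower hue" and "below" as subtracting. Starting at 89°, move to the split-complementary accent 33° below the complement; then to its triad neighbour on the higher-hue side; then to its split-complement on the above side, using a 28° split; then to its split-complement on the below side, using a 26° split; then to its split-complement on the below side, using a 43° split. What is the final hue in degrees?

135°

+147° (split-comp 33° ↓): 89 + 147 = 236°
+120° (triadic ↑): 236 + 120 = 356°
+208° (split-comp 28° ↑): 356 + 208 = 564 → 564 − 360 = 204°
+154° (split-comp 26° ↓): 204 + 154 = 358°
+137° (split-comp 43° ↓): 358 + 137 = 495 → 495 − 360 = 135°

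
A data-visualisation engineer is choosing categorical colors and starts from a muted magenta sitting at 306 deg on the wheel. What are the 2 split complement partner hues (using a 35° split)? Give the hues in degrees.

91° and 161°

Complement of 306 deg: 306 + 180 = 486 → 486 − 360 = 126°
126 − 35 = 91°
126 + 35 = 161°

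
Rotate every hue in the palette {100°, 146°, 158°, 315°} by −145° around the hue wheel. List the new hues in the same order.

315°, 1°, 13°, 170°

100 − 145 = -45 → -45 + 360 = 315°
146 − 145 = 1°
158 − 145 = 13°
315 − 145 = 170°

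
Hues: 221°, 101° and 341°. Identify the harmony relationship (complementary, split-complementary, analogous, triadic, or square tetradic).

triadic

Sort the hues: 101°, 221°, 341°.
Successive gaps around the wheel: 120°, 120°, 120°.
Three hues equally spaced 120° apart form a triad.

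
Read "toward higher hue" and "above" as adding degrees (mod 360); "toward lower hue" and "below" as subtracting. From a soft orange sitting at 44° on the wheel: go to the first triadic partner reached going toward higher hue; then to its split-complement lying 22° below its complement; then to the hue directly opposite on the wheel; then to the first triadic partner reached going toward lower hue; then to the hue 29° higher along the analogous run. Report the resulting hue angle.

51°

+120° (triadic ↑): 44 + 120 = 164°
+158° (split-comp 22° ↓): 164 + 158 = 322°
+180° (complement): 322 + 180 = 502 → 502 − 360 = 142°
−120° (triadic ↓): 142 − 120 = 22°
+29° (analog 29° ↑): 22 + 29 = 51°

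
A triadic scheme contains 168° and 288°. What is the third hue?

48°

A triad spaces three hues 120° apart.
The full set is {48°, 168°, 288°}.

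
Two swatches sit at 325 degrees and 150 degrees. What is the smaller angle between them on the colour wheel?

|325 − 150| = 175.
175 ≤ 180, so the shorter arc is 175°.

175°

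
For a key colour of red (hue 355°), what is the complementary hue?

355 + 180 = 535 → 535 − 360 = 175°

175°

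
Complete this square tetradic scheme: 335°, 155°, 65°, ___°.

245°

A square tetradic scheme places four hues every 90°.
The full set through 65° is {65°, 155°, 245°, 335°}.
Given {65°, 155°, 335°}, the missing hue is 245°.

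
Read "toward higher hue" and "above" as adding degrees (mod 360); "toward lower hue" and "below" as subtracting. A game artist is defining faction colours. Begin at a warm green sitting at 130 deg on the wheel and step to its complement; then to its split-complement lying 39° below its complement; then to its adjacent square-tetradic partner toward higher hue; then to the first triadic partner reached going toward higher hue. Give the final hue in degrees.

complement +180°: 130 + 180 = 310°
split-comp 39° ↓ +141°: 310 + 141 = 451 → 451 − 360 = 91°
square ↑ +90°: 91 + 90 = 181°
triadic ↑ +120°: 181 + 120 = 301°

301°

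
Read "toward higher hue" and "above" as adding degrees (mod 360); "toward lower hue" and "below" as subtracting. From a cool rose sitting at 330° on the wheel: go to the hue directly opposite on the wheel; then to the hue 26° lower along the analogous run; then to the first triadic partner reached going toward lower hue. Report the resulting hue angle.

complement +180°: 330 + 180 = 510 → 510 − 360 = 150°
analog 26° ↓ −26°: 150 − 26 = 124°
triadic ↓ −120°: 124 − 120 = 4°

4°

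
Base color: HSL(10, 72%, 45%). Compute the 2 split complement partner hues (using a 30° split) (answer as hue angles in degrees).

160° and 220°

Split-complementary hues sit 30° either side of the complement.
Complement of 10°: 10 + 180 = 190°
190 − 30 = 160°
190 + 30 = 220°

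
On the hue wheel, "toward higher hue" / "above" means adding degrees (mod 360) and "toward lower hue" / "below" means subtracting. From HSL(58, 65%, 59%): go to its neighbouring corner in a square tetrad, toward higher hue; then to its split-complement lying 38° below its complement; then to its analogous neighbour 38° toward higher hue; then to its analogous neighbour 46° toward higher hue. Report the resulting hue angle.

58 + 90 = 148°   (square ↑)
148 + 142 = 290°   (split-comp 38° ↓)
290 + 38 = 328°   (analog 38° ↑)
328 + 46 = 374 → 374 − 360 = 14°   (analog 46° ↑)

14°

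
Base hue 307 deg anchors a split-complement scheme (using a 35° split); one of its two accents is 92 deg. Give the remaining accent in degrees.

162°

Split-complementary hues sit 35° either side of the complement.
Complement of the base 307°: 307 + 180 = 487 → 487 − 360 = 127°
The given accent 92° is 35° one side of 127°; the other accent sits 35° the other side: 127 + 35 = 162°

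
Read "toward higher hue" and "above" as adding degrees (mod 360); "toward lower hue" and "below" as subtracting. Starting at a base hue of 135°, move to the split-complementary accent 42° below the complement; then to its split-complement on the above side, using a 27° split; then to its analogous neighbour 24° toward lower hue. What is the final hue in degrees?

96°

135 + 138 = 273°   (split-comp 42° ↓)
273 + 207 = 480 → 480 − 360 = 120°   (split-comp 27° ↑)
120 − 24 = 96°   (analog 24° ↓)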